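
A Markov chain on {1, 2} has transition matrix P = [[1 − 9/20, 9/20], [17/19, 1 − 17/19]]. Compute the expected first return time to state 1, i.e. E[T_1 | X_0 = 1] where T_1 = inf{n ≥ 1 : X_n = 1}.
E[T_1 | X_0 = 1] = 1/π_1 = 511/340

For an irreducible recurrent Markov chain with stationary distribution π, E[T_i | X_0 = i] = 1/π_i (Kac's formula). Here π_1 = (17/19)/(9/20 + 17/19) = (17/19)/(511/380) = 340/511, so E[T_1 | X_0 = 1] = 1/π_1 = (9/20 + 17/19)/(17/19) = (511/380)/(17/19) = 511/340.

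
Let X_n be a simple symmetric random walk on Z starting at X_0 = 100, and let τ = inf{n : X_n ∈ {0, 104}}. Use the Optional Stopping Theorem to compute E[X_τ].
E[X_τ] = 100

X_n is a martingale and τ is a bounded-mean stopping time (indeed τ is finite a.s. with bounded expectation since the walk is in a bounded region). By the OST, E[X_τ] = E[X_0] = 100. Equivalently: E[X_τ] = 104 · P(hit 104 first) + 0 · P(hit 0 first) = 104 · (100/104) = 100.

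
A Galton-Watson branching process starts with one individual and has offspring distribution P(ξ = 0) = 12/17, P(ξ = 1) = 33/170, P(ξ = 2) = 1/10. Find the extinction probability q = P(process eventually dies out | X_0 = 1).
q = 1

Mean offspring μ = 0·12/17 + 1·33/170 + 2·1/10 = 67/170 ≤ 1. For μ ≤ 1 with offspring not concentrated at 1, the Galton-Watson process goes extinct almost surely, so q = 1.
(Algebraic check: The pgf is f(s) = 12/17 + 33/170·s + 1/10·s². The extinction probability q is the smallest fixed point of f in [0, 1]. Setting s = f(s):
  1/10·s² + (33/170 − 1)·s + 12/17 = 0
  1/10·s² − (12/17 + 1/10)·s + 12/17 = 0
which factors as (s − 1)·(1/10·s − 12/17) = 0, giving roots s = 1 and s = (12/17)/(1/10) = 120/17. Since 120/17 ≥ 1, the smallest root in [0, 1] is s = 1.)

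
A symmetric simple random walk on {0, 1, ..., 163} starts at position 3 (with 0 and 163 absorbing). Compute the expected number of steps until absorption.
E[τ | X_0 = 3] = 480

Let v_k = E[τ | X_0 = k]. Boundary: v_0 = v_163 = 0. Recurrence: v_k = 1 + (v_{k-1} + v_{k+1})/2 for 1 ≤ k ≤ 162. The particular solution to v_k − (v_{k-1} + v_{k+1})/2 = 1 is v_k = −k^2. Adding homogeneous solution A + B k and matching boundaries gives v_k = k (163 − k). Substituting k = 3: v_3 = 3 · 160 = 480.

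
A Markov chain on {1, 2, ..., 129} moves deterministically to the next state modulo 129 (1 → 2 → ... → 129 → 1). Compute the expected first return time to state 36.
E[T_36 | X_0 = 36] = 129

The chain cycles deterministically, so starting at state 36 it returns in exactly 129 steps. Equivalently, the stationary distribution is uniform π_j = 1/129 for every state j, so by Kac's formula E[T_36] = 1/π_36 = 129.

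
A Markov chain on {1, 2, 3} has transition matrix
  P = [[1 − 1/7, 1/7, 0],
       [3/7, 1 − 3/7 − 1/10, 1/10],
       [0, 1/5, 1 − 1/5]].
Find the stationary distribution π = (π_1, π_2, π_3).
π = (2/3, 2/9, 1/9)

This is a birth-death chain on three states, which satisfies detailed balance: π_1 · P_{12} = π_2 · P_{21} and π_2 · P_{23} = π_3 · P_{32}.
From π_1 · 1/7 = π_2 · 3/7: π_2/π_1 = (1/7)/(3/7) = 1/3.
From π_2 · 1/10 = π_3 · 1/5: π_3/π_2 = (1/10)/(1/5) = 1/2.
Take π_1 proportional to 1; then unnormalized π = (1, 1/3, 1/6). Normalize by dividing by the sum 3/2:
  π = (2/3, 2/9, 1/9).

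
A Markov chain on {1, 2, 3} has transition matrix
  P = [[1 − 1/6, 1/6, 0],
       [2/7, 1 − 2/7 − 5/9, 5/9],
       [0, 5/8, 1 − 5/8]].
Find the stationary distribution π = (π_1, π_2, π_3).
π = (108/227, 63/227, 56/227)

This is a birth-death chain on three states, which satisfies detailed balance: π_1 · P_{12} = π_2 · P_{21} and π_2 · P_{23} = π_3 · P_{32}.
From π_1 · 1/6 = π_2 · 2/7: π_2/π_1 = (1/6)/(2/7) = 7/12.
From π_2 · 5/9 = π_3 · 5/8: π_3/π_2 = (5/9)/(5/8) = 8/9.
Take π_1 proportional to 1; then unnormalized π = (1, 7/12, 14/27). Normalize by dividing by the sum 227/108:
  π = (108/227, 63/227, 56/227).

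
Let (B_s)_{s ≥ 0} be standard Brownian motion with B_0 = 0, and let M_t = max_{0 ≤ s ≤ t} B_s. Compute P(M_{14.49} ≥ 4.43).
P(M_{14.49} ≥ 4.43) = 2·P(B_{14.49} ≥ 4.43) = 2(1 − Φ(4.43/√14.49)) ≈ 0.2445

By the reflection principle for Brownian motion, P(M_t ≥ a) = 2 · P(B_t ≥ a) for a ≥ 0. Since B_t ~ N(0, t), P(B_t ≥ 4.43) = 1 − Φ(4.43/√t) = 1 − Φ(4.43/√14.49) = 1 − Φ(1.1638). So
  P(M_{14.49} ≥ 4.43) = 2(1 − Φ(1.1638)) ≈ 0.2445.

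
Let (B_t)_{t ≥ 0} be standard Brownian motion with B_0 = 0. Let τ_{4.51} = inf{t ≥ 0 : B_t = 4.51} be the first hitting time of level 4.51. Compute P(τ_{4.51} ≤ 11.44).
P(τ_{4.51} ≤ 11.44) = 2(1 − Φ(4.51/√11.44)) = 2(1 − Φ(1.3334)) ≈ 0.1824

By the reflection principle for standard BM, P(τ_b ≤ t) = 2 · P(B_t ≥ b). Since B_t ~ N(0, t), P(B_t ≥ 4.51) = 1 − Φ(4.51/√t) = 1 − Φ(4.51/√11.44) = 1 − Φ(1.3334) ≈ 0.09120. Doubling: P(τ_{4.51} ≤ 11.44) ≈ 2 · 0.09120 = 0.18240 ≈ 0.1824.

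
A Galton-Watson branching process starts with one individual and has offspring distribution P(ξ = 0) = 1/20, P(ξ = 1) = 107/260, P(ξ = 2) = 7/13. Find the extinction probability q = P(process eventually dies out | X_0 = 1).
q = 13/140

The pgf is f(s) = 1/20 + 107/260·s + 7/13·s². The extinction probability q is the smallest fixed point of f in [0, 1]. Setting s = f(s):
  7/13·s² + (107/260 − 1)·s + 1/20 = 0
  7/13·s² − (1/20 + 7/13)·s + 1/20 = 0
which factors as (s − 1)·(7/13·s − 1/20) = 0, giving roots s = 1 and s = (1/20)/(7/13) = 13/140.
Mean offspring μ = 107/260 + 2·7/13 = 387/260 > 1 (supercritical), so q < 1. The extinction probability is the smaller root: q = (1/20)/(7/13) = 13/140.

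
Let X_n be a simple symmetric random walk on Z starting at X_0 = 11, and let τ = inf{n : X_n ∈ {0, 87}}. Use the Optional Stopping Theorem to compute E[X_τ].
E[X_τ] = 11

X_n is a martingale and τ is a bounded-mean stopping time (indeed τ is finite a.s. with bounded expectation since the walk is in a bounded region). By the OST, E[X_τ] = E[X_0] = 11. Equivalently: E[X_τ] = 87 · P(hit 87 first) + 0 · P(hit 0 first) = 87 · (11/87) = 11.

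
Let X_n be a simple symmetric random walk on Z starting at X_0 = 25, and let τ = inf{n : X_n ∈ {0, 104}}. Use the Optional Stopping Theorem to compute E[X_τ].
E[X_τ] = 25

X_n is a martingale and τ is a bounded-mean stopping time (indeed τ is finite a.s. with bounded expectation since the walk is in a bounded region). By the OST, E[X_τ] = E[X_0] = 25. Equivalently: E[X_τ] = 104 · P(hit 104 first) + 0 · P(hit 0 first) = 104 · (25/104) = 25.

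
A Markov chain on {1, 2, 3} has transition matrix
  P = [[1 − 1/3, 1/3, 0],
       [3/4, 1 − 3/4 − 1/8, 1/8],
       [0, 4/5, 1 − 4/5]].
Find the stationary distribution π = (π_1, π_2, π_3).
π = (72/109, 32/109, 5/109)

This is a birth-death chain on three states, which satisfies detailed balance: π_1 · P_{12} = π_2 · P_{21} and π_2 · P_{23} = π_3 · P_{32}.
From π_1 · 1/3 = π_2 · 3/4: π_2/π_1 = (1/3)/(3/4) = 4/9.
From π_2 · 1/8 = π_3 · 4/5: π_3/π_2 = (1/8)/(4/5) = 5/32.
Take π_1 proportional to 1; then unnormalized π = (1, 4/9, 5/72). Normalize by dividing by the sum 109/72:
  π = (72/109, 32/109, 5/109).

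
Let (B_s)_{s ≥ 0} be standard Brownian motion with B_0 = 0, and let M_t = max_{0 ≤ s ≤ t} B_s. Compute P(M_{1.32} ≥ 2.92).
P(M_{1.32} ≥ 2.92) = 2·P(B_{1.32} ≥ 2.92) = 2(1 − Φ(2.92/√1.32)) ≈ 0.0110

By the reflection principle for Brownian motion, P(M_t ≥ a) = 2 · P(B_t ≥ a) for a ≥ 0. Since B_t ~ N(0, t), P(B_t ≥ 2.92) = 1 − Φ(2.92/√t) = 1 − Φ(2.92/√1.32) = 1 − Φ(2.5415). So
  P(M_{1.32} ≥ 2.92) = 2(1 − Φ(2.5415)) ≈ 0.0110.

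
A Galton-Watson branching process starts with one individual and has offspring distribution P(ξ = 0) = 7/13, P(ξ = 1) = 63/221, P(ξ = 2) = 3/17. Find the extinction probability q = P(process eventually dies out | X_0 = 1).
q = 1

Mean offspring μ = 0·7/13 + 1·63/221 + 2·3/17 = 141/221 ≤ 1. For μ ≤ 1 with offspring not concentrated at 1, the Galton-Watson process goes extinct almost surely, so q = 1.
(Algebraic check: The pgf is f(s) = 7/13 + 63/221·s + 3/17·s². The extinction probability q is the smallest fixed point of f in [0, 1]. Setting s = f(s):
  3/17·s² + (63/221 − 1)·s + 7/13 = 0
  3/17·s² − (7/13 + 3/17)·s + 7/13 = 0
which factors as (s − 1)·(3/17·s − 7/13) = 0, giving roots s = 1 and s = (7/13)/(3/17) = 119/39. Since 119/39 ≥ 1, the smallest root in [0, 1] is s = 1.)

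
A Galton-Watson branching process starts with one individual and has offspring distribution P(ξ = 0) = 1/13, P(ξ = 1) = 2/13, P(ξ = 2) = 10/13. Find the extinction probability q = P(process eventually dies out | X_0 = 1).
q = 1/10

The pgf is f(s) = 1/13 + 2/13·s + 10/13·s². The extinction probability q is the smallest fixed point of f in [0, 1]. Setting s = f(s):
  10/13·s² + (2/13 − 1)·s + 1/13 = 0
  10/13·s² − (1/13 + 10/13)·s + 1/13 = 0
which factors as (s − 1)·(10/13·s − 1/13) = 0, giving roots s = 1 and s = (1/13)/(10/13) = 1/10.
Mean offspring μ = 2/13 + 2·10/13 = 22/13 > 1 (supercritical), so q < 1. The extinction probability is the smaller root: q = (1/13)/(10/13) = 1/10.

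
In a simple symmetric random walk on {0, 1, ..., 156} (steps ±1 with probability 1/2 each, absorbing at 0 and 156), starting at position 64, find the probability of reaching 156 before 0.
P(hit 156 before 0) = 64/156 = 16/39

Let u_k = P(hit 156 before 0 | start at k). Then u_0 = 0, u_156 = 1, and u_k = u_{k-1}/2 + u_{k+1}/2 for 1 ≤ k ≤ 155. This harmonic recurrence is solved by u_k = k/156, giving u_64 = 64/156 = 16/39.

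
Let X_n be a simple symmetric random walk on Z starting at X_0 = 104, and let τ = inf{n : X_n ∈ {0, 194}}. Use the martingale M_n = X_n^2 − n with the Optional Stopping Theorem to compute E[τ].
E[τ] = 9360

M_n = X_n^2 − n is a martingale (since E[X_{n+1}^2 | F_n] = X_n^2 + 1). By OST (τ has finite mean in a bounded region), E[M_τ] = E[M_0] = X_0^2 − 0 = 104^2 = 10816. Also E[M_τ] = E[X_τ^2] − E[τ]. The walk exits at 0 or 194, with P(hit 194 first) = 104/194, so E[X_τ^2] = 194^2 · 104/194 + 0 = 20176. Thus E[τ] = E[X_τ^2] − E[M_τ] = 20176 − 10816 = 9360 = 104(194 − 104) = 9360.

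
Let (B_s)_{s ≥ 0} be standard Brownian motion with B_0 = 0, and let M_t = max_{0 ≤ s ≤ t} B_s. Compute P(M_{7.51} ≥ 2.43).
P(M_{7.51} ≥ 2.43) = 2·P(B_{7.51} ≥ 2.43) = 2(1 − Φ(2.43/√7.51)) ≈ 0.3752

By the reflection principle for Brownian motion, P(M_t ≥ a) = 2 · P(B_t ≥ a) for a ≥ 0. Since B_t ~ N(0, t), P(B_t ≥ 2.43) = 1 − Φ(2.43/√t) = 1 − Φ(2.43/√7.51) = 1 − Φ(0.8867). So
  P(M_{7.51} ≥ 2.43) = 2(1 − Φ(0.8867)) ≈ 0.3752.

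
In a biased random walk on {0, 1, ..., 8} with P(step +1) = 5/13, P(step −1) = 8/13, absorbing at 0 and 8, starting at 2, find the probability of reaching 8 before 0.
P(hit 8 before 0) = (1 − (8/5)^2) / (1 − (8/5)^8) = 15625/420169

Let u_k denote P(reach 8 before 0 | start at k). Boundary: u_0 = 0, u_8 = 1. Recurrence: u_k = 5/13·u_{k+1} + 8/13·u_{k-1} for 1 ≤ k ≤ 7. Try u_k = A + B·r^k with r = q/p = (8/13)/(5/13) = 8/5. Substitution satisfies the recurrence; boundary conditions give:
  u_k = (1 − r^k) / (1 − r^N) = (1 − (8/5)^2) / (1 − (8/5)^8) = 15625/420169.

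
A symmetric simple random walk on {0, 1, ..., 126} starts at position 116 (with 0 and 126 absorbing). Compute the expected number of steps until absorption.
E[τ | X_0 = 116] = 1160

Let v_k = E[τ | X_0 = k]. Boundary: v_0 = v_126 = 0. Recurrence: v_k = 1 + (v_{k-1} + v_{k+1})/2 for 1 ≤ k ≤ 125. The particular solution to v_k − (v_{k-1} + v_{k+1})/2 = 1 is v_k = −k^2. Adding homogeneous solution A + B k and matching boundaries gives v_k = k (126 − k). Substituting k = 116: v_116 = 116 · 10 = 1160.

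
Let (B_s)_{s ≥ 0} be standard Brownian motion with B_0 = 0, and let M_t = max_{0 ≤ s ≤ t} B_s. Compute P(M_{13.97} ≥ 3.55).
P(M_{13.97} ≥ 3.55) = 2·P(B_{13.97} ≥ 3.55) = 2(1 − Φ(3.55/√13.97)) ≈ 0.3422

By the reflection principle for Brownian motion, P(M_t ≥ a) = 2 · P(B_t ≥ a) for a ≥ 0. Since B_t ~ N(0, t), P(B_t ≥ 3.55) = 1 − Φ(3.55/√t) = 1 − Φ(3.55/√13.97) = 1 − Φ(0.9498). So
  P(M_{13.97} ≥ 3.55) = 2(1 − Φ(0.9498)) ≈ 0.3422.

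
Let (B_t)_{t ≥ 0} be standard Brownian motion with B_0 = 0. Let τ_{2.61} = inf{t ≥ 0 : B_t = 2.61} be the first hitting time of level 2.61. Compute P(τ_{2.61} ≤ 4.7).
P(τ_{2.61} ≤ 4.7) = 2(1 − Φ(2.61/√4.7)) = 2(1 − Φ(1.2039)) ≈ 0.2286

By the reflection principle for standard BM, P(τ_b ≤ t) = 2 · P(B_t ≥ b). Since B_t ~ N(0, t), P(B_t ≥ 2.61) = 1 − Φ(2.61/√t) = 1 − Φ(2.61/√4.7) = 1 − Φ(1.2039) ≈ 0.11431. Doubling: P(τ_{2.61} ≤ 4.7) ≈ 2 · 0.11431 = 0.22862 ≈ 0.2286.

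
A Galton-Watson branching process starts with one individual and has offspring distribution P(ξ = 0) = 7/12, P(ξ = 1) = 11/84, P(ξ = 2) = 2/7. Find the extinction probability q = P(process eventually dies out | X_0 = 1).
q = 1

Mean offspring μ = 0·7/12 + 1·11/84 + 2·2/7 = 59/84 ≤ 1. For μ ≤ 1 with offspring not concentrated at 1, the Galton-Watson process goes extinct almost surely, so q = 1.
(Algebraic check: The pgf is f(s) = 7/12 + 11/84·s + 2/7·s². The extinction probability q is the smallest fixed point of f in [0, 1]. Setting s = f(s):
  2/7·s² + (11/84 − 1)·s + 7/12 = 0
  2/7·s² − (7/12 + 2/7)·s + 7/12 = 0
which factors as (s − 1)·(2/7·s − 7/12) = 0, giving roots s = 1 and s = (7/12)/(2/7) = 49/24. Since 49/24 ≥ 1, the smallest root in [0, 1] is s = 1.)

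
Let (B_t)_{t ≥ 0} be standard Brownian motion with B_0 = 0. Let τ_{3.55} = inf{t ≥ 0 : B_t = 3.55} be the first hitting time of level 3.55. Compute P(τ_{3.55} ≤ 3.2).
P(τ_{3.55} ≤ 3.2) = 2(1 − Φ(3.55/√3.2)) = 2(1 − Φ(1.9845)) ≈ 0.0472

By the reflection principle for standard BM, P(τ_b ≤ t) = 2 · P(B_t ≥ b). Since B_t ~ N(0, t), P(B_t ≥ 3.55) = 1 − Φ(3.55/√t) = 1 − Φ(3.55/√3.2) = 1 − Φ(1.9845) ≈ 0.02360. Doubling: P(τ_{3.55} ≤ 3.2) ≈ 2 · 0.02360 = 0.04720 ≈ 0.0472.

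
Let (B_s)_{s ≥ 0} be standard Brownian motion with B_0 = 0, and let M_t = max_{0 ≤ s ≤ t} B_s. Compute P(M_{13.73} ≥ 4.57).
P(M_{13.73} ≥ 4.57) = 2·P(B_{13.73} ≥ 4.57) = 2(1 − Φ(4.57/√13.73)) ≈ 0.2175

By the reflection principle for Brownian motion, P(M_t ≥ a) = 2 · P(B_t ≥ a) for a ≥ 0. Since B_t ~ N(0, t), P(B_t ≥ 4.57) = 1 − Φ(4.57/√t) = 1 − Φ(4.57/√13.73) = 1 − Φ(1.2333). So
  P(M_{13.73} ≥ 4.57) = 2(1 − Φ(1.2333)) ≈ 0.2175.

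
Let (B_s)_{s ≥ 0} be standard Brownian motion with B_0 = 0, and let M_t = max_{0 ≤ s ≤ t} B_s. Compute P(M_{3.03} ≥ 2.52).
P(M_{3.03} ≥ 2.52) = 2·P(B_{3.03} ≥ 2.52) = 2(1 − Φ(2.52/√3.03)) ≈ 0.1477

By the reflection principle for Brownian motion, P(M_t ≥ a) = 2 · P(B_t ≥ a) for a ≥ 0. Since B_t ~ N(0, t), P(B_t ≥ 2.52) = 1 − Φ(2.52/√t) = 1 − Φ(2.52/√3.03) = 1 − Φ(1.4477). So
  P(M_{3.03} ≥ 2.52) = 2(1 − Φ(1.4477)) ≈ 0.1477.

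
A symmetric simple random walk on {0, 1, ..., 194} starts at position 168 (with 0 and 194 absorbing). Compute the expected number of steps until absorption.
E[τ | X_0 = 168] = 4368

Let v_k = E[τ | X_0 = k]. Boundary: v_0 = v_194 = 0. Recurrence: v_k = 1 + (v_{k-1} + v_{k+1})/2 for 1 ≤ k ≤ 193. The particular solution to v_k − (v_{k-1} + v_{k+1})/2 = 1 is v_k = −k^2. Adding homogeneous solution A + B k and matching boundaries gives v_k = k (194 − k). Substituting k = 168: v_168 = 168 · 26 = 4368.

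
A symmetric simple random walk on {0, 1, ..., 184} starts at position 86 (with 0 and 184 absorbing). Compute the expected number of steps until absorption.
E[τ | X_0 = 86] = 8428

Let v_k = E[τ | X_0 = k]. Boundary: v_0 = v_184 = 0. Recurrence: v_k = 1 + (v_{k-1} + v_{k+1})/2 for 1 ≤ k ≤ 183. The particular solution to v_k − (v_{k-1} + v_{k+1})/2 = 1 is v_k = −k^2. Adding homogeneous solution A + B k and matching boundaries gives v_k = k (184 − k). Substituting k = 86: v_86 = 86 · 98 = 8428.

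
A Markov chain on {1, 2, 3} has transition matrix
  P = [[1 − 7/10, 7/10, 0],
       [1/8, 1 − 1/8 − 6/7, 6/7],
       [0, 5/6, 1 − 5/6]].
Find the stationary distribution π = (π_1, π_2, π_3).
π = (25/309, 140/309, 48/103)

This is a birth-death chain on three states, which satisfies detailed balance: π_1 · P_{12} = π_2 · P_{21} and π_2 · P_{23} = π_3 · P_{32}.
From π_1 · 7/10 = π_2 · 1/8: π_2/π_1 = (7/10)/(1/8) = 28/5.
From π_2 · 6/7 = π_3 · 5/6: π_3/π_2 = (6/7)/(5/6) = 36/35.
Take π_1 proportional to 1; then unnormalized π = (1, 28/5, 144/25). Normalize by dividing by the sum 309/25:
  π = (25/309, 140/309, 48/103).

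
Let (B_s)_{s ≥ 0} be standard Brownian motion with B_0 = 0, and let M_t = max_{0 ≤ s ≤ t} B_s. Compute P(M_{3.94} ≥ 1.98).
P(M_{3.94} ≥ 1.98) = 2·P(B_{3.94} ≥ 1.98) = 2(1 − Φ(1.98/√3.94)) ≈ 0.3185

By the reflection principle for Brownian motion, P(M_t ≥ a) = 2 · P(B_t ≥ a) for a ≥ 0. Since B_t ~ N(0, t), P(B_t ≥ 1.98) = 1 − Φ(1.98/√t) = 1 − Φ(1.98/√3.94) = 1 − Φ(0.9975). So
  P(M_{3.94} ≥ 1.98) = 2(1 − Φ(0.9975)) ≈ 0.3185.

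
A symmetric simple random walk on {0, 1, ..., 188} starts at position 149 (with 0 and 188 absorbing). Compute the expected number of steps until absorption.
E[τ | X_0 = 149] = 5811

Let v_k = E[τ | X_0 = k]. Boundary: v_0 = v_188 = 0. Recurrence: v_k = 1 + (v_{k-1} + v_{k+1})/2 for 1 ≤ k ≤ 187. The particular solution to v_k − (v_{k-1} + v_{k+1})/2 = 1 is v_k = −k^2. Adding homogeneous solution A + B k and matching boundaries gives v_k = k (188 − k). Substituting k = 149: v_149 = 149 · 39 = 5811.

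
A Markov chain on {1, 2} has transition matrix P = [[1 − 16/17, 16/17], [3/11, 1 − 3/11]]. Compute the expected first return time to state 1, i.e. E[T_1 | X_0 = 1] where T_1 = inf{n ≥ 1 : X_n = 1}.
E[T_1 | X_0 = 1] = 1/π_1 = 227/51

For an irreducible recurrent Markov chain with stationary distribution π, E[T_i | X_0 = i] = 1/π_i (Kac's formula). Here π_1 = (3/11)/(16/17 + 3/11) = (3/11)/(227/187) = 51/227, so E[T_1 | X_0 = 1] = 1/π_1 = (16/17 + 3/11)/(3/11) = (227/187)/(3/11) = 227/51.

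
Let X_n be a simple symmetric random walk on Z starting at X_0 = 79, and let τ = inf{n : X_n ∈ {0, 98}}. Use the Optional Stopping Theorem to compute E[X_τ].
E[X_τ] = 79

X_n is a martingale and τ is a bounded-mean stopping time (indeed τ is finite a.s. with bounded expectation since the walk is in a bounded region). By the OST, E[X_τ] = E[X_0] = 79. Equivalently: E[X_τ] = 98 · P(hit 98 first) + 0 · P(hit 0 first) = 98 · (79/98) = 79.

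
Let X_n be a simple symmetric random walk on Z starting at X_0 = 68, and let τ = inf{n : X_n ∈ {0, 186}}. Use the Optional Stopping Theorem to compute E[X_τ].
E[X_τ] = 68

X_n is a martingale and τ is a bounded-mean stopping time (indeed τ is finite a.s. with bounded expectation since the walk is in a bounded region). By the OST, E[X_τ] = E[X_0] = 68. Equivalently: E[X_τ] = 186 · P(hit 186 first) + 0 · P(hit 0 first) = 186 · (68/186) = 68.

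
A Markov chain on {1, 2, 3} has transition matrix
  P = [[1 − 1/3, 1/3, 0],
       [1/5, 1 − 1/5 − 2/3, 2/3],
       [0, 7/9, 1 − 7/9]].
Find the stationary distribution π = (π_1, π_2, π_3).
π = (21/86, 35/86, 15/43)

This is a birth-death chain on three states, which satisfies detailed balance: π_1 · P_{12} = π_2 · P_{21} and π_2 · P_{23} = π_3 · P_{32}.
From π_1 · 1/3 = π_2 · 1/5: π_2/π_1 = (1/3)/(1/5) = 5/3.
From π_2 · 2/3 = π_3 · 7/9: π_3/π_2 = (2/3)/(7/9) = 6/7.
Take π_1 proportional to 1; then unnormalized π = (1, 5/3, 10/7). Normalize by dividing by the sum 86/21:
  π = (21/86, 35/86, 15/43).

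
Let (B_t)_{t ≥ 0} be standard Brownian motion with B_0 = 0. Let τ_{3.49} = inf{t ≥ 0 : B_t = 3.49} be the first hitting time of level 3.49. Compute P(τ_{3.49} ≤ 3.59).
P(τ_{3.49} ≤ 3.59) = 2(1 − Φ(3.49/√3.59)) = 2(1 − Φ(1.8420)) ≈ 0.0655

By the reflection principle for standard BM, P(τ_b ≤ t) = 2 · P(B_t ≥ b). Since B_t ~ N(0, t), P(B_t ≥ 3.49) = 1 − Φ(3.49/√t) = 1 − Φ(3.49/√3.59) = 1 − Φ(1.8420) ≈ 0.03274. Doubling: P(τ_{3.49} ≤ 3.59) ≈ 2 · 0.03274 = 0.06548 ≈ 0.0655.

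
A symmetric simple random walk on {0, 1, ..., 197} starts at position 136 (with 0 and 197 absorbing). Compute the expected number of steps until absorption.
E[τ | X_0 = 136] = 8296

Let v_k = E[τ | X_0 = k]. Boundary: v_0 = v_197 = 0. Recurrence: v_k = 1 + (v_{k-1} + v_{k+1})/2 for 1 ≤ k ≤ 196. The particular solution to v_k − (v_{k-1} + v_{k+1})/2 = 1 is v_k = −k^2. Adding homogeneous solution A + B k and matching boundaries gives v_k = k (197 − k). Substituting k = 136: v_136 = 136 · 61 = 8296.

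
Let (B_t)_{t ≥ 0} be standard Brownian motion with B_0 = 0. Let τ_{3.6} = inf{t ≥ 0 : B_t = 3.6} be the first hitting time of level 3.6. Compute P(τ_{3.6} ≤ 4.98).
P(τ_{3.6} ≤ 4.98) = 2(1 − Φ(3.6/√4.98)) = 2(1 − Φ(1.6132)) ≈ 0.1067

By the reflection principle for standard BM, P(τ_b ≤ t) = 2 · P(B_t ≥ b). Since B_t ~ N(0, t), P(B_t ≥ 3.6) = 1 − Φ(3.6/√t) = 1 − Φ(3.6/√4.98) = 1 − Φ(1.6132) ≈ 0.05335. Doubling: P(τ_{3.6} ≤ 4.98) ≈ 2 · 0.05335 = 0.10670 ≈ 0.1067.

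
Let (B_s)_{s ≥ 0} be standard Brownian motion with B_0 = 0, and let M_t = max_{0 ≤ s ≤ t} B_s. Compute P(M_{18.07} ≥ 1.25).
P(M_{18.07} ≥ 1.25) = 2·P(B_{18.07} ≥ 1.25) = 2(1 − Φ(1.25/√18.07)) ≈ 0.7687

By the reflection principle for Brownian motion, P(M_t ≥ a) = 2 · P(B_t ≥ a) for a ≥ 0. Since B_t ~ N(0, t), P(B_t ≥ 1.25) = 1 − Φ(1.25/√t) = 1 − Φ(1.25/√18.07) = 1 − Φ(0.2941). So
  P(M_{18.07} ≥ 1.25) = 2(1 − Φ(0.2941)) ≈ 0.7687.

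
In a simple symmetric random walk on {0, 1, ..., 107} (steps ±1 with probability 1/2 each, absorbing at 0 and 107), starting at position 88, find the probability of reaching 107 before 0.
P(hit 107 before 0) = 88/107

Let u_k = P(hit 107 before 0 | start at k). Then u_0 = 0, u_107 = 1, and u_k = u_{k-1}/2 + u_{k+1}/2 for 1 ≤ k ≤ 106. This harmonic recurrence is solved by u_k = k/107, giving u_88 = 88/107.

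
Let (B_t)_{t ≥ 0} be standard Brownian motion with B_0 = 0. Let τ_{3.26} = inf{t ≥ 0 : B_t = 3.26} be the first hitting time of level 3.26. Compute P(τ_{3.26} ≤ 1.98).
P(τ_{3.26} ≤ 1.98) = 2(1 − Φ(3.26/√1.98)) = 2(1 − Φ(2.3168)) ≈ 0.0205

By the reflection principle for standard BM, P(τ_b ≤ t) = 2 · P(B_t ≥ b). Since B_t ~ N(0, t), P(B_t ≥ 3.26) = 1 − Φ(3.26/√t) = 1 − Φ(3.26/√1.98) = 1 − Φ(2.3168) ≈ 0.01026. Doubling: P(τ_{3.26} ≤ 1.98) ≈ 2 · 0.01026 = 0.02052 ≈ 0.0205.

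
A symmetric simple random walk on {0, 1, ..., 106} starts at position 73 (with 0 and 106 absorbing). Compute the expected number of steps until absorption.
E[τ | X_0 = 73] = 2409

Let v_k = E[τ | X_0 = k]. Boundary: v_0 = v_106 = 0. Recurrence: v_k = 1 + (v_{k-1} + v_{k+1})/2 for 1 ≤ k ≤ 105. The particular solution to v_k − (v_{k-1} + v_{k+1})/2 = 1 is v_k = −k^2. Adding homogeneous solution A + B k and matching boundaries gives v_k = k (106 − k). Substituting k = 73: v_73 = 73 · 33 = 2409.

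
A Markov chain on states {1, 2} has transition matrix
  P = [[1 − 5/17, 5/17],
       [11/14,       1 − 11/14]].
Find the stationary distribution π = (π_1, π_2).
π_1 = 187/257, π_2 = 70/257

Solve πP = π with π_1 + π_2 = 1. From πP = π: π_1 · (1 − 5/17) + π_2 · 11/14 = π_1 ⇒ π_2 · 11/14 = π_1 · 5/17 ⇒ π_2/π_1 = (5/17)/(11/14) = 70/187. Together with π_1 + π_2 = 1:
  π_1 = (11/14)/(5/17 + 11/14) = (11/14)/(257/238) = 187/257,
  π_2 = (5/17)/(5/17 + 11/14) = (5/17)/(257/238) = 70/257.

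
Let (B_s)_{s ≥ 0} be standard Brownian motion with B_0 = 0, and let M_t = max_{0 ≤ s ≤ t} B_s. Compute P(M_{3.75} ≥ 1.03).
P(M_{3.75} ≥ 1.03) = 2·P(B_{3.75} ≥ 1.03) = 2(1 − Φ(1.03/√3.75)) ≈ 0.5948

By the reflection principle for Brownian motion, P(M_t ≥ a) = 2 · P(B_t ≥ a) for a ≥ 0. Since B_t ~ N(0, t), P(B_t ≥ 1.03) = 1 − Φ(1.03/√t) = 1 − Φ(1.03/√3.75) = 1 − Φ(0.5319). So
  P(M_{3.75} ≥ 1.03) = 2(1 − Φ(0.5319)) ≈ 0.5948.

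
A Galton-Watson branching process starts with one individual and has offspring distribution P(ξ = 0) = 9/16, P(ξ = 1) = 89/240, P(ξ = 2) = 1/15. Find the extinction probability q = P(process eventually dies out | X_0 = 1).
q = 1

Mean offspring μ = 0·9/16 + 1·89/240 + 2·1/15 = 121/240 ≤ 1. For μ ≤ 1 with offspring not concentrated at 1, the Galton-Watson process goes extinct almost surely, so q = 1.
(Algebraic check: The pgf is f(s) = 9/16 + 89/240·s + 1/15·s². The extinction probability q is the smallest fixed point of f in [0, 1]. Setting s = f(s):
  1/15·s² + (89/240 − 1)·s + 9/16 = 0
  1/15·s² − (9/16 + 1/15)·s + 9/16 = 0
which factors as (s − 1)·(1/15·s − 9/16) = 0, giving roots s = 1 and s = (9/16)/(1/15) = 135/16. Since 135/16 ≥ 1, the smallest root in [0, 1] is s = 1.)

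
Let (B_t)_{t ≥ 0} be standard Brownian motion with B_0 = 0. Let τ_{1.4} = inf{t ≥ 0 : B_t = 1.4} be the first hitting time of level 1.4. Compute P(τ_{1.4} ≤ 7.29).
P(τ_{1.4} ≤ 7.29) = 2(1 − Φ(1.4/√7.29)) = 2(1 − Φ(0.5185)) ≈ 0.6041

By the reflection principle for standard BM, P(τ_b ≤ t) = 2 · P(B_t ≥ b). Since B_t ~ N(0, t), P(B_t ≥ 1.4) = 1 − Φ(1.4/√t) = 1 − Φ(1.4/√7.29) = 1 − Φ(0.5185) ≈ 0.30205. Doubling: P(τ_{1.4} ≤ 7.29) ≈ 2 · 0.30205 = 0.60410 ≈ 0.6041.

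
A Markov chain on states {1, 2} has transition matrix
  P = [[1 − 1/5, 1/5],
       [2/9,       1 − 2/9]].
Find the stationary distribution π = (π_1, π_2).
π_1 = 10/19, π_2 = 9/19

Solve πP = π with π_1 + π_2 = 1. From πP = π: π_1 · (1 − 1/5) + π_2 · 2/9 = π_1 ⇒ π_2 · 2/9 = π_1 · 1/5 ⇒ π_2/π_1 = (1/5)/(2/9) = 9/10. Together with π_1 + π_2 = 1:
  π_1 = (2/9)/(1/5 + 2/9) = (2/9)/(19/45) = 10/19,
  π_2 = (1/5)/(1/5 + 2/9) = (1/5)/(19/45) = 9/19.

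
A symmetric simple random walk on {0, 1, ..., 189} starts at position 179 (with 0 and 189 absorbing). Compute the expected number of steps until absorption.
E[τ | X_0 = 179] = 1790

Let v_k = E[τ | X_0 = k]. Boundary: v_0 = v_189 = 0. Recurrence: v_k = 1 + (v_{k-1} + v_{k+1})/2 for 1 ≤ k ≤ 188. The particular solution to v_k − (v_{k-1} + v_{k+1})/2 = 1 is v_k = −k^2. Adding homogeneous solution A + B k and matching boundaries gives v_k = k (189 − k). Substituting k = 179: v_179 = 179 · 10 = 1790.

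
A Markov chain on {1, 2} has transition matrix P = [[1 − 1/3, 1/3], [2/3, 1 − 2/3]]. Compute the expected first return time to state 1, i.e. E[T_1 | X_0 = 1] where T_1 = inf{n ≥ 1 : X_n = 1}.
E[T_1 | X_0 = 1] = 1/π_1 = 3/2

For an irreducible recurrent Markov chain with stationary distribution π, E[T_i | X_0 = i] = 1/π_i (Kac's formula). Here π_1 = (2/3)/(1/3 + 2/3) = (2/3)/(1) = 2/3, so E[T_1 | X_0 = 1] = 1/π_1 = (1/3 + 2/3)/(2/3) = (1)/(2/3) = 3/2.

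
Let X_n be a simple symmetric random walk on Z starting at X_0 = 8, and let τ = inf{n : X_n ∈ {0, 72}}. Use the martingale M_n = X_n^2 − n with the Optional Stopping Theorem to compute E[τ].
E[τ] = 512

M_n = X_n^2 − n is a martingale (since E[X_{n+1}^2 | F_n] = X_n^2 + 1). By OST (τ has finite mean in a bounded region), E[M_τ] = E[M_0] = X_0^2 − 0 = 8^2 = 64. Also E[M_τ] = E[X_τ^2] − E[τ]. The walk exits at 0 or 72, with P(hit 72 first) = 8/72, so E[X_τ^2] = 72^2 · 8/72 + 0 = 576. Thus E[τ] = E[X_τ^2] − E[M_τ] = 576 − 64 = 512 = 8(72 − 8) = 512.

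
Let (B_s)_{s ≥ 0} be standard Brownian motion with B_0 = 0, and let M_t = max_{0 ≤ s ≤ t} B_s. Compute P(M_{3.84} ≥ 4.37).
P(M_{3.84} ≥ 4.37) = 2·P(B_{3.84} ≥ 4.37) = 2(1 − Φ(4.37/√3.84)) ≈ 0.0257

By the reflection principle for Brownian motion, P(M_t ≥ a) = 2 · P(B_t ≥ a) for a ≥ 0. Since B_t ~ N(0, t), P(B_t ≥ 4.37) = 1 − Φ(4.37/√t) = 1 − Φ(4.37/√3.84) = 1 − Φ(2.2301). So
  P(M_{3.84} ≥ 4.37) = 2(1 − Φ(2.2301)) ≈ 0.0257.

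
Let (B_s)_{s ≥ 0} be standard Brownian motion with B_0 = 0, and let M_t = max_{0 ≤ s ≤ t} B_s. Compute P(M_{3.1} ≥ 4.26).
P(M_{3.1} ≥ 4.26) = 2·P(B_{3.1} ≥ 4.26) = 2(1 − Φ(4.26/√3.1)) ≈ 0.0155

By the reflection principle for Brownian motion, P(M_t ≥ a) = 2 · P(B_t ≥ a) for a ≥ 0. Since B_t ~ N(0, t), P(B_t ≥ 4.26) = 1 − Φ(4.26/√t) = 1 − Φ(4.26/√3.1) = 1 − Φ(2.4195). So
  P(M_{3.1} ≥ 4.26) = 2(1 − Φ(2.4195)) ≈ 0.0155.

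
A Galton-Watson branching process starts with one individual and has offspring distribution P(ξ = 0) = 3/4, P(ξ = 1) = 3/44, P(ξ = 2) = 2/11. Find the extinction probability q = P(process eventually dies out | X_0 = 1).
q = 1

Mean offspring μ = 0·3/4 + 1·3/44 + 2·2/11 = 19/44 ≤ 1. For μ ≤ 1 with offspring not concentrated at 1, the Galton-Watson process goes extinct almost surely, so q = 1.
(Algebraic check: The pgf is f(s) = 3/4 + 3/44·s + 2/11·s². The extinction probability q is the smallest fixed point of f in [0, 1]. Setting s = f(s):
  2/11·s² + (3/44 − 1)·s + 3/4 = 0
  2/11·s² − (3/4 + 2/11)·s + 3/4 = 0
which factors as (s − 1)·(2/11·s − 3/4) = 0, giving roots s = 1 and s = (3/4)/(2/11) = 33/8. Since 33/8 ≥ 1, the smallest root in [0, 1] is s = 1.)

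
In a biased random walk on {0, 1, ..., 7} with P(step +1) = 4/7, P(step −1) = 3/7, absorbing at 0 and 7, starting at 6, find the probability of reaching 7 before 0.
P(hit 7 before 0) = (1 − (3/4)^6) / (1 − (3/4)^7) = 13468/14197

Let u_k denote P(reach 7 before 0 | start at k). Boundary: u_0 = 0, u_7 = 1. Recurrence: u_k = 4/7·u_{k+1} + 3/7·u_{k-1} for 1 ≤ k ≤ 6. Try u_k = A + B·r^k with r = q/p = (3/7)/(4/7) = 3/4. Substitution satisfies the recurrence; boundary conditions give:
  u_k = (1 − r^k) / (1 − r^N) = (1 − (3/4)^6) / (1 − (3/4)^7) = 13468/14197.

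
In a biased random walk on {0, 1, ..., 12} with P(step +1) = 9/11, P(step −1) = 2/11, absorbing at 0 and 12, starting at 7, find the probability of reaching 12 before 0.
P(hit 12 before 0) = (1 − (2/9)^7) / (1 − (2/9)^12) = 40345996887/40347076055

Let u_k denote P(reach 12 before 0 | start at k). Boundary: u_0 = 0, u_12 = 1. Recurrence: u_k = 9/11·u_{k+1} + 2/11·u_{k-1} for 1 ≤ k ≤ 11. Try u_k = A + B·r^k with r = q/p = (2/11)/(9/11) = 2/9. Substitution satisfies the recurrence; boundary conditions give:
  u_k = (1 − r^k) / (1 − r^N) = (1 − (2/9)^7) / (1 − (2/9)^12) = 40345996887/40347076055.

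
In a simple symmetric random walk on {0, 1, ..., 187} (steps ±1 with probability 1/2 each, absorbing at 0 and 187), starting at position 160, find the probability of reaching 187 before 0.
P(hit 187 before 0) = 160/187

Let u_k = P(hit 187 before 0 | start at k). Then u_0 = 0, u_187 = 1, and u_k = u_{k-1}/2 + u_{k+1}/2 for 1 ≤ k ≤ 186. This harmonic recurrence is solved by u_k = k/187, giving u_160 = 160/187.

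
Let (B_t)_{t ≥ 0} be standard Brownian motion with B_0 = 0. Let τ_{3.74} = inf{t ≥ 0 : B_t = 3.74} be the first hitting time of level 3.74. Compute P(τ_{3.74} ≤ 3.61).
P(τ_{3.74} ≤ 3.61) = 2(1 − Φ(3.74/√3.61)) = 2(1 − Φ(1.9684)) ≈ 0.0490

By the reflection principle for standard BM, P(τ_b ≤ t) = 2 · P(B_t ≥ b). Since B_t ~ N(0, t), P(B_t ≥ 3.74) = 1 − Φ(3.74/√t) = 1 − Φ(3.74/√3.61) = 1 − Φ(1.9684) ≈ 0.02451. Doubling: P(τ_{3.74} ≤ 3.61) ≈ 2 · 0.02451 = 0.04902 ≈ 0.0490.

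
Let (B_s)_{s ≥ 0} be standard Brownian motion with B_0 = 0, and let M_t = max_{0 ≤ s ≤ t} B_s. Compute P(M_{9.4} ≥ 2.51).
P(M_{9.4} ≥ 2.51) = 2·P(B_{9.4} ≥ 2.51) = 2(1 − Φ(2.51/√9.4)) ≈ 0.4130

By the reflection principle for Brownian motion, P(M_t ≥ a) = 2 · P(B_t ≥ a) for a ≥ 0. Since B_t ~ N(0, t), P(B_t ≥ 2.51) = 1 − Φ(2.51/√t) = 1 − Φ(2.51/√9.4) = 1 − Φ(0.8187). So
  P(M_{9.4} ≥ 2.51) = 2(1 − Φ(0.8187)) ≈ 0.4130.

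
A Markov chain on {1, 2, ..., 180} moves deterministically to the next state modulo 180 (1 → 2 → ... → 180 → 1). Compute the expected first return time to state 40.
E[T_40 | X_0 = 40] = 180

The chain cycles deterministically, so starting at state 40 it returns in exactly 180 steps. Equivalently, the stationary distribution is uniform π_j = 1/180 for every state j, so by Kac's formula E[T_40] = 1/π_40 = 180.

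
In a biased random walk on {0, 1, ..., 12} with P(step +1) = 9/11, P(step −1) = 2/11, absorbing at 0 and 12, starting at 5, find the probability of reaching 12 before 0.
P(hit 12 before 0) = (1 − (2/9)^5) / (1 − (2/9)^12) = 40325211639/40347076055

Let u_k denote P(reach 12 before 0 | start at k). Boundary: u_0 = 0, u_12 = 1. Recurrence: u_k = 9/11·u_{k+1} + 2/11·u_{k-1} for 1 ≤ k ≤ 11. Try u_k = A + B·r^k with r = q/p = (2/11)/(9/11) = 2/9. Substitution satisfies the recurrence; boundary conditions give:
  u_k = (1 − r^k) / (1 − r^N) = (1 − (2/9)^5) / (1 − (2/9)^12) = 40325211639/40347076055.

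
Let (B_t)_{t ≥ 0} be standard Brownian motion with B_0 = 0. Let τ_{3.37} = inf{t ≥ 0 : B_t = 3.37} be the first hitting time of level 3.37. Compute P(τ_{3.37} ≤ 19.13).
P(τ_{3.37} ≤ 19.13) = 2(1 − Φ(3.37/√19.13)) = 2(1 − Φ(0.7705)) ≈ 0.4410

By the reflection principle for standard BM, P(τ_b ≤ t) = 2 · P(B_t ≥ b). Since B_t ~ N(0, t), P(B_t ≥ 3.37) = 1 − Φ(3.37/√t) = 1 − Φ(3.37/√19.13) = 1 − Φ(0.7705) ≈ 0.22050. Doubling: P(τ_{3.37} ≤ 19.13) ≈ 2 · 0.22050 = 0.44100 ≈ 0.4410.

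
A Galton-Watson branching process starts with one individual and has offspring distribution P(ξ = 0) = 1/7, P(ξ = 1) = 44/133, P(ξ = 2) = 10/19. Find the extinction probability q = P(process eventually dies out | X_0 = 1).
q = 19/70

The pgf is f(s) = 1/7 + 44/133·s + 10/19·s². The extinction probability q is the smallest fixed point of f in [0, 1]. Setting s = f(s):
  10/19·s² + (44/133 − 1)·s + 1/7 = 0
  10/19·s² − (1/7 + 10/19)·s + 1/7 = 0
which factors as (s − 1)·(10/19·s − 1/7) = 0, giving roots s = 1 and s = (1/7)/(10/19) = 19/70.
Mean offspring μ = 44/133 + 2·10/19 = 184/133 > 1 (supercritical), so q < 1. The extinction probability is the smaller root: q = (1/7)/(10/19) = 19/70.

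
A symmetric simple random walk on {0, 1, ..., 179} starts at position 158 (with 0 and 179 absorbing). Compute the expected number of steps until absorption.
E[τ | X_0 = 158] = 3318

Let v_k = E[τ | X_0 = k]. Boundary: v_0 = v_179 = 0. Recurrence: v_k = 1 + (v_{k-1} + v_{k+1})/2 for 1 ≤ k ≤ 178. The particular solution to v_k − (v_{k-1} + v_{k+1})/2 = 1 is v_k = −k^2. Adding homogeneous solution A + B k and matching boundaries gives v_k = k (179 − k). Substituting k = 158: v_158 = 158 · 21 = 3318.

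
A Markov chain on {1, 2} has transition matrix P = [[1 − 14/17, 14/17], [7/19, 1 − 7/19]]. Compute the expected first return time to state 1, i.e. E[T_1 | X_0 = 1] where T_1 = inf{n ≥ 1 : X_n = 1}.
E[T_1 | X_0 = 1] = 1/π_1 = 55/17

For an irreducible recurrent Markov chain with stationary distribution π, E[T_i | X_0 = i] = 1/π_i (Kac's formula). Here π_1 = (7/19)/(14/17 + 7/19) = (7/19)/(385/323) = 17/55, so E[T_1 | X_0 = 1] = 1/π_1 = (14/17 + 7/19)/(7/19) = (385/323)/(7/19) = 55/17.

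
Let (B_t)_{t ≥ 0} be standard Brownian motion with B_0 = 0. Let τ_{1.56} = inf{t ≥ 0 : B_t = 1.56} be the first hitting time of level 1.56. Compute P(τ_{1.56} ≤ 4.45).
P(τ_{1.56} ≤ 4.45) = 2(1 − Φ(1.56/√4.45)) = 2(1 − Φ(0.7395)) ≈ 0.4596

By the reflection principle for standard BM, P(τ_b ≤ t) = 2 · P(B_t ≥ b). Since B_t ~ N(0, t), P(B_t ≥ 1.56) = 1 − Φ(1.56/√t) = 1 − Φ(1.56/√4.45) = 1 − Φ(0.7395) ≈ 0.22980. Doubling: P(τ_{1.56} ≤ 4.45) ≈ 2 · 0.22980 = 0.45960 ≈ 0.4596.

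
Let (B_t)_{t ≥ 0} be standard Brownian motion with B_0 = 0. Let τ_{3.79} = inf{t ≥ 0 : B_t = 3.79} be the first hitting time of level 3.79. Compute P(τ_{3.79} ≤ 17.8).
P(τ_{3.79} ≤ 17.8) = 2(1 − Φ(3.79/√17.8)) = 2(1 − Φ(0.8983)) ≈ 0.3690

By the reflection principle for standard BM, P(τ_b ≤ t) = 2 · P(B_t ≥ b). Since B_t ~ N(0, t), P(B_t ≥ 3.79) = 1 − Φ(3.79/√t) = 1 − Φ(3.79/√17.8) = 1 − Φ(0.8983) ≈ 0.18451. Doubling: P(τ_{3.79} ≤ 17.8) ≈ 2 · 0.18451 = 0.36902 ≈ 0.3690.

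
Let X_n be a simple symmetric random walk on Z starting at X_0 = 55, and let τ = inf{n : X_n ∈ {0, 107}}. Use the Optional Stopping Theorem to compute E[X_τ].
E[X_τ] = 55

X_n is a martingale and τ is a bounded-mean stopping time (indeed τ is finite a.s. with bounded expectation since the walk is in a bounded region). By the OST, E[X_τ] = E[X_0] = 55. Equivalently: E[X_τ] = 107 · P(hit 107 first) + 0 · P(hit 0 first) = 107 · (55/107) = 55.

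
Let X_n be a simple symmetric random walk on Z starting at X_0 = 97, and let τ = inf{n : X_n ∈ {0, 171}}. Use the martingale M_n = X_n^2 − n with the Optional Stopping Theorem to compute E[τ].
E[τ] = 7178

M_n = X_n^2 − n is a martingale (since E[X_{n+1}^2 | F_n] = X_n^2 + 1). By OST (τ has finite mean in a bounded region), E[M_τ] = E[M_0] = X_0^2 − 0 = 97^2 = 9409. Also E[M_τ] = E[X_τ^2] − E[τ]. The walk exits at 0 or 171, with P(hit 171 first) = 97/171, so E[X_τ^2] = 171^2 · 97/171 + 0 = 16587. Thus E[τ] = E[X_τ^2] − E[M_τ] = 16587 − 9409 = 7178 = 97(171 − 97) = 7178.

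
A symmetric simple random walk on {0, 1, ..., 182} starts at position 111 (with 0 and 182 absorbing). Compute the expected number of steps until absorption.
E[τ | X_0 = 111] = 7881

Let v_k = E[τ | X_0 = k]. Boundary: v_0 = v_182 = 0. Recurrence: v_k = 1 + (v_{k-1} + v_{k+1})/2 for 1 ≤ k ≤ 181. The particular solution to v_k − (v_{k-1} + v_{k+1})/2 = 1 is v_k = −k^2. Adding homogeneous solution A + B k and matching boundaries gives v_k = k (182 − k). Substituting k = 111: v_111 = 111 · 71 = 7881.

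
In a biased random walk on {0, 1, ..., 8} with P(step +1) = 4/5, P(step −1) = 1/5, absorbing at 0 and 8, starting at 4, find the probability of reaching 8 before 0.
P(hit 8 before 0) = (1 − (1/4)^4) / (1 − (1/4)^8) = 256/257

Let u_k denote P(reach 8 before 0 | start at k). Boundary: u_0 = 0, u_8 = 1. Recurrence: u_k = 4/5·u_{k+1} + 1/5·u_{k-1} for 1 ≤ k ≤ 7. Try u_k = A + B·r^k with r = q/p = (1/5)/(4/5) = 1/4. Substitution satisfies the recurrence; boundary conditions give:
  u_k = (1 − r^k) / (1 − r^N) = (1 − (1/4)^4) / (1 − (1/4)^8) = 256/257.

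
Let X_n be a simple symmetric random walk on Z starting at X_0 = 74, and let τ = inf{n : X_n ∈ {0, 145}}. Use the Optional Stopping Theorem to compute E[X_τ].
E[X_τ] = 74

X_n is a martingale and τ is a bounded-mean stopping time (indeed τ is finite a.s. with bounded expectation since the walk is in a bounded region). By the OST, E[X_τ] = E[X_0] = 74. Equivalently: E[X_τ] = 145 · P(hit 145 first) + 0 · P(hit 0 first) = 145 · (74/145) = 74.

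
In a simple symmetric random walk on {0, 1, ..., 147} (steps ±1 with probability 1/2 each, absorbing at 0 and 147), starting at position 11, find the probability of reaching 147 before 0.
P(hit 147 before 0) = 11/147

Let u_k = P(hit 147 before 0 | start at k). Then u_0 = 0, u_147 = 1, and u_k = u_{k-1}/2 + u_{k+1}/2 for 1 ≤ k ≤ 146. This harmonic recurrence is solved by u_k = k/147, giving u_11 = 11/147.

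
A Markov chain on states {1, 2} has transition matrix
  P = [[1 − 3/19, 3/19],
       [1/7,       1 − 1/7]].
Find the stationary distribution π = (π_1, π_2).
π_1 = 19/40, π_2 = 21/40

Solve πP = π with π_1 + π_2 = 1. From πP = π: π_1 · (1 − 3/19) + π_2 · 1/7 = π_1 ⇒ π_2 · 1/7 = π_1 · 3/19 ⇒ π_2/π_1 = (3/19)/(1/7) = 21/19. Together with π_1 + π_2 = 1:
  π_1 = (1/7)/(3/19 + 1/7) = (1/7)/(40/133) = 19/40,
  π_2 = (3/19)/(3/19 + 1/7) = (3/19)/(40/133) = 21/40.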